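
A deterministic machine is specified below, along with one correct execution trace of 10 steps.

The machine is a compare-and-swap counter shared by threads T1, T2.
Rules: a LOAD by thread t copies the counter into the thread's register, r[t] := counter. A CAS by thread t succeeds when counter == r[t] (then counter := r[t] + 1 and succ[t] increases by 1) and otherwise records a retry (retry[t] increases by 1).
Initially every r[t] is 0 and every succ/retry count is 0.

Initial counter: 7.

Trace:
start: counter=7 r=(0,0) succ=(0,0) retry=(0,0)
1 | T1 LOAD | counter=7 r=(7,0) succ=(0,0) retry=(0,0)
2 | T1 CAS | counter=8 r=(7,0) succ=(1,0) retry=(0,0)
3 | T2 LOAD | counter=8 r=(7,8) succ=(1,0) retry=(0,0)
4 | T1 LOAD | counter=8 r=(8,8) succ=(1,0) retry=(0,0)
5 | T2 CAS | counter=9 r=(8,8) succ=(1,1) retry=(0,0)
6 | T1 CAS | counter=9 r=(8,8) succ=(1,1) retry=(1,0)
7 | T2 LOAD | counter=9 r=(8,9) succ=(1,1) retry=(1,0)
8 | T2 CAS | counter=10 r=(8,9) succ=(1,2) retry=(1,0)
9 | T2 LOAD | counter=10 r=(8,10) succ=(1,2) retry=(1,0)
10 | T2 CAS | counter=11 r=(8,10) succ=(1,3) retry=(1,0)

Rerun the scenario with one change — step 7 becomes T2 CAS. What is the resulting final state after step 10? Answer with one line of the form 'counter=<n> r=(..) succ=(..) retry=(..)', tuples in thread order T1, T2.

counter=10 r=(8,9) succ=(1,2) retry=(1,2)

(re-executing from step 7 with the substitution; state before step 7: counter=9 r=(8,8) succ=(1,1) retry=(1,0))
7 | T2 CAS | counter=9 r=(8,8) succ=(1,1) retry=(1,1)
8 | T2 CAS | counter=9 r=(8,8) succ=(1,1) retry=(1,2)
9 | T2 LOAD | counter=9 r=(8,9) succ=(1,1) retry=(1,2)
10 | T2 CAS | counter=10 r=(8,9) succ=(1,2) retry=(1,2)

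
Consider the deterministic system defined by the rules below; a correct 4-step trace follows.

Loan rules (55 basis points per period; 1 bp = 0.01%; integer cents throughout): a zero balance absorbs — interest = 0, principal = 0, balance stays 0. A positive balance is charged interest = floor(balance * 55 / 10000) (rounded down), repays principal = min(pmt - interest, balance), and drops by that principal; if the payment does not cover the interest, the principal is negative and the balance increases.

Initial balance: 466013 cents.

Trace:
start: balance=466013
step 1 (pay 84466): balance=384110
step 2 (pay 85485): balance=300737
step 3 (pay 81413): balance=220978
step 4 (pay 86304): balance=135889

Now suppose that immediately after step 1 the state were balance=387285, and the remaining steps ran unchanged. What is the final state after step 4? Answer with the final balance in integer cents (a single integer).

state after step 1 := balance=387285
step 2 (pay 85485): balance=303930
step 3 (pay 81413): balance=224188
step 4 (pay 86304): balance=139117

139117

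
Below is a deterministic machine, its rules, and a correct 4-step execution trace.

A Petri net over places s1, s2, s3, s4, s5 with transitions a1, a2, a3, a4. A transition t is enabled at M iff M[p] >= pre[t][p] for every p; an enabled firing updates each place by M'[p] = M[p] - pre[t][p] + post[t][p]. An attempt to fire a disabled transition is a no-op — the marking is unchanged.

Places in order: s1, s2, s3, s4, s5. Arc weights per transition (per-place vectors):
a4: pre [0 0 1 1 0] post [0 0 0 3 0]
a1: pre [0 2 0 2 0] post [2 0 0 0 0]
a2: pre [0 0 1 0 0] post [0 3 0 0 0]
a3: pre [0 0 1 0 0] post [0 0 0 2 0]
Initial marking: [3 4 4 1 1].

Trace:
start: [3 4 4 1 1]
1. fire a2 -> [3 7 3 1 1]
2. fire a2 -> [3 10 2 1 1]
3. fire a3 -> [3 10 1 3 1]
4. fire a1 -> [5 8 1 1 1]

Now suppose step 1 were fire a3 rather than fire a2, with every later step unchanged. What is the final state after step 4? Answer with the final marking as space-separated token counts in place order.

(re-executing from step 1 with the substitution; state before step 1: [3 4 4 1 1])
1. fire a3 -> [3 4 3 3 1]
2. fire a2 -> [3 7 2 3 1]
3. fire a3 -> [3 7 1 5 1]
4. fire a1 -> [5 5 1 3 1]

5 5 1 3 1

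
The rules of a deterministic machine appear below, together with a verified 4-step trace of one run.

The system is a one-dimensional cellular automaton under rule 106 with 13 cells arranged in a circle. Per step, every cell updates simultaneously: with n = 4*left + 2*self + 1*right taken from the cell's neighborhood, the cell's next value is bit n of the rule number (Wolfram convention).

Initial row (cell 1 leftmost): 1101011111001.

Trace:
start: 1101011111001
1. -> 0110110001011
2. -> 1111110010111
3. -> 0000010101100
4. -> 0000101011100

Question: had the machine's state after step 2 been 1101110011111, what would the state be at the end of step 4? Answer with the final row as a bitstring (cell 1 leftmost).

state after step 2 := 1101110011111
3. -> 0111010110000
4. -> 1101101110000

1101101110000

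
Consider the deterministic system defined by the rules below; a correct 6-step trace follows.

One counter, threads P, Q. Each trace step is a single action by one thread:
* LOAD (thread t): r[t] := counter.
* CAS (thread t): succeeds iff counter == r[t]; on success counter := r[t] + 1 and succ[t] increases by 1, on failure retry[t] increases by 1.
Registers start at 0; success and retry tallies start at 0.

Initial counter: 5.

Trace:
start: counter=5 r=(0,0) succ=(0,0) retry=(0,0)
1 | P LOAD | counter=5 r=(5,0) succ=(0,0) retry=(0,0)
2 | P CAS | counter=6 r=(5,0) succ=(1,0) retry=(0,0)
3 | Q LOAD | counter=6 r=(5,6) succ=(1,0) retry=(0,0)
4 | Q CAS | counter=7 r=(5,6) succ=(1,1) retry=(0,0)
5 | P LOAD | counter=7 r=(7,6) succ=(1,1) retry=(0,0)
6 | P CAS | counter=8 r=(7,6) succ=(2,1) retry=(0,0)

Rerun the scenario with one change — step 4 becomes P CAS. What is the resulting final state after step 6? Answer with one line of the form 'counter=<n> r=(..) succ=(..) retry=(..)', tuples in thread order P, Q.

counter=7 r=(6,6) succ=(2,0) retry=(1,0)

(re-executing from step 4 with the substitution; state before step 4: counter=6 r=(5,6) succ=(1,0) retry=(0,0))
4 | P CAS | counter=6 r=(5,6) succ=(1,0) retry=(1,0)
5 | P LOAD | counter=6 r=(6,6) succ=(1,0) retry=(1,0)
6 | P CAS | counter=7 r=(6,6) succ=(2,0) retry=(1,0)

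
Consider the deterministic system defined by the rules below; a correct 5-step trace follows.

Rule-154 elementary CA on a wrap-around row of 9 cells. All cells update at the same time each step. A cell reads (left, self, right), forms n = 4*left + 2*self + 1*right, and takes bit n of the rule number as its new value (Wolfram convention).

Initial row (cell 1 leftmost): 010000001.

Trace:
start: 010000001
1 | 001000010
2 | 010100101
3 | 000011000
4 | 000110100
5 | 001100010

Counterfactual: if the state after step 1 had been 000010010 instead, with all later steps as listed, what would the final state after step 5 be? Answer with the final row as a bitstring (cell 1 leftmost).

state after step 1 := 000010010
2 | 000101101
3 | 101001000
4 | 000110101
5 | 101100000

101100000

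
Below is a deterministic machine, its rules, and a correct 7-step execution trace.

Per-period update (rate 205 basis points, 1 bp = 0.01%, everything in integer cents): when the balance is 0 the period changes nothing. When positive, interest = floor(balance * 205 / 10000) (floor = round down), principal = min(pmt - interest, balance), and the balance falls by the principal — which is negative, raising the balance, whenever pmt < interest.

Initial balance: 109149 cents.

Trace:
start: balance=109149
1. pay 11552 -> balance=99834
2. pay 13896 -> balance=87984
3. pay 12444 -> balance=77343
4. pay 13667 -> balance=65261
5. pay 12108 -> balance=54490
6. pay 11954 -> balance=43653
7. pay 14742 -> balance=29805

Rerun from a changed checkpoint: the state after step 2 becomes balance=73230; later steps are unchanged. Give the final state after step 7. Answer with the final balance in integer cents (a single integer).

13475

state after step 2 := balance=73230
3. pay 12444 -> balance=62287
4. pay 13667 -> balance=49896
5. pay 12108 -> balance=38810
6. pay 11954 -> balance=27651
7. pay 14742 -> balance=13475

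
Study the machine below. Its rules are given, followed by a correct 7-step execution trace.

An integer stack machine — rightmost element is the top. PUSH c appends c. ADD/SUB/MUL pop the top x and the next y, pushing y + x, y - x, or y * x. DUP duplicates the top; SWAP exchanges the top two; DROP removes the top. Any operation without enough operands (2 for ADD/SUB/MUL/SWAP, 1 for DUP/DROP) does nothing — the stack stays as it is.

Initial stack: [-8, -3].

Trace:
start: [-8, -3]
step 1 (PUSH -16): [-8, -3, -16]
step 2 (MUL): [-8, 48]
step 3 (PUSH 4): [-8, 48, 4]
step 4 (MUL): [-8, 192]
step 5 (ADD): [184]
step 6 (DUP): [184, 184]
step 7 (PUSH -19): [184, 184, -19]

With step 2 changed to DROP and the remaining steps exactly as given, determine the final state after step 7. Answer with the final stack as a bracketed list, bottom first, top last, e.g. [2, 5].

(re-executing from step 2 with the substitution; state before step 2: [-8, -3, -16])
step 2 (DROP): [-8, -3]
step 3 (PUSH 4): [-8, -3, 4]
step 4 (MUL): [-8, -12]
step 5 (ADD): [-20]
step 6 (DUP): [-20, -20]
step 7 (PUSH -19): [-20, -20, -19]

[-20, -20, -19]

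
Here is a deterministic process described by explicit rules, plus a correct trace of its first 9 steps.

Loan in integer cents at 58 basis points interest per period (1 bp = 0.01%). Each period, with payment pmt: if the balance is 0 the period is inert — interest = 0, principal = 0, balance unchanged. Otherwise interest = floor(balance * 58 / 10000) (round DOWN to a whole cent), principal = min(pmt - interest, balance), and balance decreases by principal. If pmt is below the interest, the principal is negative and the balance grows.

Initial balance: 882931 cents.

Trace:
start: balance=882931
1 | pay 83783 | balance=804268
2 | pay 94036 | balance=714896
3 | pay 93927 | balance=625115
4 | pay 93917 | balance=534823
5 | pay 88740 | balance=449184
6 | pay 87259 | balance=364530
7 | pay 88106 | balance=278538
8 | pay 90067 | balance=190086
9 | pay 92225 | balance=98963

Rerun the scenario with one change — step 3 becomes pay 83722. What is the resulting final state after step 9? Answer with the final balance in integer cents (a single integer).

(re-executing from step 3 with the substitution; state before step 3: balance=714896)
3 | pay 83722 | balance=635320
4 | pay 93917 | balance=545087
5 | pay 88740 | balance=459508
6 | pay 87259 | balance=374914
7 | pay 88106 | balance=288982
8 | pay 90067 | balance=200591
9 | pay 92225 | balance=109529

109529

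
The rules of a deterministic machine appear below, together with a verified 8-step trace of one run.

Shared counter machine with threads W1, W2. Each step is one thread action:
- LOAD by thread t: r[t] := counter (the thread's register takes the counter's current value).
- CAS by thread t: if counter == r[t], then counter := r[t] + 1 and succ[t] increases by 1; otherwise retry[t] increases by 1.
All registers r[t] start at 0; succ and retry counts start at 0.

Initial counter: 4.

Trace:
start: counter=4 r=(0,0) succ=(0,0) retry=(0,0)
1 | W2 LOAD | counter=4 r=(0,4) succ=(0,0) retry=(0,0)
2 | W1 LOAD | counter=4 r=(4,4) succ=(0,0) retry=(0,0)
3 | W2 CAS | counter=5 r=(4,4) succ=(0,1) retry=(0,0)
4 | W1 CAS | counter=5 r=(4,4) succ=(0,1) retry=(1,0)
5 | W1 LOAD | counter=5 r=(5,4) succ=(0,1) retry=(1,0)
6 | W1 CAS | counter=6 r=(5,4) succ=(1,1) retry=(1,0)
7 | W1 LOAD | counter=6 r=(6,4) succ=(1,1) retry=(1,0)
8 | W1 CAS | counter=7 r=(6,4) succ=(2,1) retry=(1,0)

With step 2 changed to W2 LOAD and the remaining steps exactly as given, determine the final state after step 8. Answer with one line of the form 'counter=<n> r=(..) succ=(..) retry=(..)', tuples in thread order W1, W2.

counter=7 r=(6,4) succ=(2,1) retry=(1,0)

(re-executing from step 2 with the substitution; state before step 2: counter=4 r=(0,4) succ=(0,0) retry=(0,0))
2 | W2 LOAD | counter=4 r=(0,4) succ=(0,0) retry=(0,0)
3 | W2 CAS | counter=5 r=(0,4) succ=(0,1) retry=(0,0)
4 | W1 CAS | counter=5 r=(0,4) succ=(0,1) retry=(1,0)
5 | W1 LOAD | counter=5 r=(5,4) succ=(0,1) retry=(1,0)
6 | W1 CAS | counter=6 r=(5,4) succ=(1,1) retry=(1,0)
7 | W1 LOAD | counter=6 r=(6,4) succ=(1,1) retry=(1,0)
8 | W1 CAS | counter=7 r=(6,4) succ=(2,1) retry=(1,0)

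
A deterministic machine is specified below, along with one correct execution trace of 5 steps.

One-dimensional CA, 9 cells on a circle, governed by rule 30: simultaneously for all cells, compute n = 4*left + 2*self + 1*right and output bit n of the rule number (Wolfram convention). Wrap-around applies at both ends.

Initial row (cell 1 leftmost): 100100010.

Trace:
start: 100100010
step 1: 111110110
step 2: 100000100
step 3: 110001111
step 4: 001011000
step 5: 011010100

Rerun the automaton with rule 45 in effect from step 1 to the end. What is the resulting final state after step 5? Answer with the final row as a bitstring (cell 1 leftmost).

(re-executing steps 1..5 under rule 45; state before step 1: 100100010)
step 1: 100101011
step 2: 000111110
step 3: 110100000
step 4: 101101110
step 5: 111011001

111011001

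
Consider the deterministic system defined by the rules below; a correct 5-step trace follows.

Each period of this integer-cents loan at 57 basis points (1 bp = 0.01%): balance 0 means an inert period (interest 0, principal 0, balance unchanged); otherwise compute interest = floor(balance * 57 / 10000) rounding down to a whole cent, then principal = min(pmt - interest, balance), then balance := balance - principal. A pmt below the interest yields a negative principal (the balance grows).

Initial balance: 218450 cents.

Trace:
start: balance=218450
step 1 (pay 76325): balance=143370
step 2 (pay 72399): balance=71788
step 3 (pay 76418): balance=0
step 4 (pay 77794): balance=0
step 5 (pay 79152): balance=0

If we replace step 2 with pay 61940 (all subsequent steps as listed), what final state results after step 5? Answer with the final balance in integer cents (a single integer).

0

(re-executing from step 2 with the substitution; state before step 2: balance=143370)
step 2 (pay 61940): balance=82247
step 3 (pay 76418): balance=6297
step 4 (pay 77794): balance=0
step 5 (pay 79152): balance=0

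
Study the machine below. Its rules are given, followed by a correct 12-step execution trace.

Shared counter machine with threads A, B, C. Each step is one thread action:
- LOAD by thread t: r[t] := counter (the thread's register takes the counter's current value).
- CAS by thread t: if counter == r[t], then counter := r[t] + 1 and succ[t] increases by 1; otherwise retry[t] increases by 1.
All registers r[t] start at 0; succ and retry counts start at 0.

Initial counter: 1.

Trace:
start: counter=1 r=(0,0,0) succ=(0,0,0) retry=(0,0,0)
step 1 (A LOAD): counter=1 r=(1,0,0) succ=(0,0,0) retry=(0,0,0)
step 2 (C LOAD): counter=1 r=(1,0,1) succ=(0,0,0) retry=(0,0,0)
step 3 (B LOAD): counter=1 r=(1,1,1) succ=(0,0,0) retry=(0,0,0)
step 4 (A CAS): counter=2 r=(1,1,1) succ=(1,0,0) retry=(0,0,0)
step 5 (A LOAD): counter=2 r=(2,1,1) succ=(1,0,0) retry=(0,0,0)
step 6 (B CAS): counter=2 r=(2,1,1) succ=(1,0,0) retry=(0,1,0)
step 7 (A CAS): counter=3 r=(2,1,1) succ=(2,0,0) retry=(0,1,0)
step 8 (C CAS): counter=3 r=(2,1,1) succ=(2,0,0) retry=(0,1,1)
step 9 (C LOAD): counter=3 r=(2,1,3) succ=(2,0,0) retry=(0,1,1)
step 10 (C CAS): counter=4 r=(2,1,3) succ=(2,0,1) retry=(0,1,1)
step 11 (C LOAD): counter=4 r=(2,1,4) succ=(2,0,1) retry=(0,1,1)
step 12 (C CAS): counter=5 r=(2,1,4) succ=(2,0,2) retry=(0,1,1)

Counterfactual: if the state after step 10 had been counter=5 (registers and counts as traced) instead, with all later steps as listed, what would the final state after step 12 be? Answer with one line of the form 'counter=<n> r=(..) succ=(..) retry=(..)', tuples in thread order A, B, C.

state after step 10 := counter=5 r=(2,1,3) succ=(2,0,1) retry=(0,1,1)
step 11 (C LOAD): counter=5 r=(2,1,5) succ=(2,0,1) retry=(0,1,1)
step 12 (C CAS): counter=6 r=(2,1,5) succ=(2,0,2) retry=(0,1,1)

counter=6 r=(2,1,5) succ=(2,0,2) retry=(0,1,1)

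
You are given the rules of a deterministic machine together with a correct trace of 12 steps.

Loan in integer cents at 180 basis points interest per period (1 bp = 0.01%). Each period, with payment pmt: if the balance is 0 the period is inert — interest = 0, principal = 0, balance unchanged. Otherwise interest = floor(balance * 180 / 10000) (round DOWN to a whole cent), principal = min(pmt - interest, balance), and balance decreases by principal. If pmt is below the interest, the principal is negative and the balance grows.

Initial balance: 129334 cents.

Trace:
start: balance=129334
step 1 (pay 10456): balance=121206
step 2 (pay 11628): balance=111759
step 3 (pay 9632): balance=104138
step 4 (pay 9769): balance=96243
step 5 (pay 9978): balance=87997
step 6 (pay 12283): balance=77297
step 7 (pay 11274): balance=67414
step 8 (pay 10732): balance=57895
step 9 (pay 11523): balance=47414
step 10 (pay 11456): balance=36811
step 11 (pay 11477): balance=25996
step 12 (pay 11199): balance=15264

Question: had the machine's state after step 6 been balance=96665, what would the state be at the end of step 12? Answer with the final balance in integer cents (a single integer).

36820

state after step 6 := balance=96665
step 7 (pay 11274): balance=87130
step 8 (pay 10732): balance=77966
step 9 (pay 11523): balance=67846
step 10 (pay 11456): balance=57611
step 11 (pay 11477): balance=47170
step 12 (pay 11199): balance=36820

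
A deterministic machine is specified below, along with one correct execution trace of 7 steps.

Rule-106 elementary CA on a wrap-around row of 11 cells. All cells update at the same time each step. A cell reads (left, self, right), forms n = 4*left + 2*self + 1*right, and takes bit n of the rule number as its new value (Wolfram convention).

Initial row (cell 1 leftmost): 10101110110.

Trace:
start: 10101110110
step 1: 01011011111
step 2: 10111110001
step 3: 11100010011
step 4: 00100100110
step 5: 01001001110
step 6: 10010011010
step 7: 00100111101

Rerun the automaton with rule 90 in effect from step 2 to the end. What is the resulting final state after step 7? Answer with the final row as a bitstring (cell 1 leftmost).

00111110111

(re-executing steps 2..7 under rule 90; state before step 2: 01011011111)
step 2: 00011010001
step 3: 10111001010
step 4: 00101110000
step 5: 01001011000
step 6: 10110011100
step 7: 00111110111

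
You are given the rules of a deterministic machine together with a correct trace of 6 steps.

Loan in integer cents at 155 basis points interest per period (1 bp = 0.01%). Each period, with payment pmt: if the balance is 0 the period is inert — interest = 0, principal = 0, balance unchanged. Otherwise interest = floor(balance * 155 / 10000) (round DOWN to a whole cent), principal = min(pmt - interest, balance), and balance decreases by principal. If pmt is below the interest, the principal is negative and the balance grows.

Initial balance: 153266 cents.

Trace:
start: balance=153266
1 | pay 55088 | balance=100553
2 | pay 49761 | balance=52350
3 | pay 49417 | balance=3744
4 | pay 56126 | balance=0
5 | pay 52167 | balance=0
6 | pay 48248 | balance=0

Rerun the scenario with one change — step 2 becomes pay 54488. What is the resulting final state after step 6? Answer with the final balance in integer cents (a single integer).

(re-executing from step 2 with the substitution; state before step 2: balance=100553)
2 | pay 54488 | balance=47623
3 | pay 49417 | balance=0
4 | pay 56126 | balance=0
5 | pay 52167 | balance=0
6 | pay 48248 | balance=0

0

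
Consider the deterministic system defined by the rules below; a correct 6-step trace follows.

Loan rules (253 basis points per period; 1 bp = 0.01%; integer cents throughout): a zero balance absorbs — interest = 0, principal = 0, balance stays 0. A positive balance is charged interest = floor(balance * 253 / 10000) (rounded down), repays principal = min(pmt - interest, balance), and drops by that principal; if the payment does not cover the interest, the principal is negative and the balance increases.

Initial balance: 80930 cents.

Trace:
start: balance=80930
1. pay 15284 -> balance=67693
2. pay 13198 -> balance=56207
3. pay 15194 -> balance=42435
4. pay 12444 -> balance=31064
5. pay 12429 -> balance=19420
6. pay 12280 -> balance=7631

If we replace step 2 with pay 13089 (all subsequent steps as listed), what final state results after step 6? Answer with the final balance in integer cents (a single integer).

7751

(re-executing from step 2 with the substitution; state before step 2: balance=67693)
2. pay 13089 -> balance=56316
3. pay 15194 -> balance=42546
4. pay 12444 -> balance=31178
5. pay 12429 -> balance=19537
6. pay 12280 -> balance=7751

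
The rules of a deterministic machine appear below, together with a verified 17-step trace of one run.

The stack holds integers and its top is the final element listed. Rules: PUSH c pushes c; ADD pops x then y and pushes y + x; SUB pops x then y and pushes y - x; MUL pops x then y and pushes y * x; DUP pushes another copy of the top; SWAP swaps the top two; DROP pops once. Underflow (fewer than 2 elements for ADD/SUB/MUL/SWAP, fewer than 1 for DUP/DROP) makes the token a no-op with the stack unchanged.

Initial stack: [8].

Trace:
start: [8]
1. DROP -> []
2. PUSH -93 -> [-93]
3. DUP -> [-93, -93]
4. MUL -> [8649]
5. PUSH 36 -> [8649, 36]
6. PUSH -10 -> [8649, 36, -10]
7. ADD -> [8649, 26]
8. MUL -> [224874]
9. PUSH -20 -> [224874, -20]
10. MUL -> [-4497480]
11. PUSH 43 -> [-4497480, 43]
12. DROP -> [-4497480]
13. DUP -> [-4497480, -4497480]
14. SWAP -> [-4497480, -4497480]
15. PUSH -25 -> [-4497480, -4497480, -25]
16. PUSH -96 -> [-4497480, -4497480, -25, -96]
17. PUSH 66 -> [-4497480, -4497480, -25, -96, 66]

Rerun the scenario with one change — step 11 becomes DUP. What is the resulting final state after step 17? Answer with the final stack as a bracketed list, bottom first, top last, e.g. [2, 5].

(re-executing from step 11 with the substitution; state before step 11: [-4497480])
11. DUP -> [-4497480, -4497480]
12. DROP -> [-4497480]
13. DUP -> [-4497480, -4497480]
14. SWAP -> [-4497480, -4497480]
15. PUSH -25 -> [-4497480, -4497480, -25]
16. PUSH -96 -> [-4497480, -4497480, -25, -96]
17. PUSH 66 -> [-4497480, -4497480, -25, -96, 66]

[-4497480, -4497480, -25, -96, 66]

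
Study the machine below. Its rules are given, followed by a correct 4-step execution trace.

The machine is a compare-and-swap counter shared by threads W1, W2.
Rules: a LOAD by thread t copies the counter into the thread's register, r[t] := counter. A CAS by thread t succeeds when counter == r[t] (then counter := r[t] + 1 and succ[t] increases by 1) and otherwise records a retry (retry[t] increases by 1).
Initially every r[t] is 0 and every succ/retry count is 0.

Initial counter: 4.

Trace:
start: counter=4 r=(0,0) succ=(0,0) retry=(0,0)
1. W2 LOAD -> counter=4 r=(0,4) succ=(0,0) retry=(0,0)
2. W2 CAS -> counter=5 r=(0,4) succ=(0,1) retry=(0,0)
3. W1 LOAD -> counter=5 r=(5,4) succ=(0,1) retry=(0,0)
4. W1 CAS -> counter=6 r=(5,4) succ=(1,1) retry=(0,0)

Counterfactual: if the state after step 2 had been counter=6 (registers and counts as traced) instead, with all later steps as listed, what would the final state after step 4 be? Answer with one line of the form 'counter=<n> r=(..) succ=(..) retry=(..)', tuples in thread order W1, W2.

state after step 2 := counter=6 r=(0,4) succ=(0,1) retry=(0,0)
3. W1 LOAD -> counter=6 r=(6,4) succ=(0,1) retry=(0,0)
4. W1 CAS -> counter=7 r=(6,4) succ=(1,1) retry=(0,0)

counter=7 r=(6,4) succ=(1,1) retry=(0,0)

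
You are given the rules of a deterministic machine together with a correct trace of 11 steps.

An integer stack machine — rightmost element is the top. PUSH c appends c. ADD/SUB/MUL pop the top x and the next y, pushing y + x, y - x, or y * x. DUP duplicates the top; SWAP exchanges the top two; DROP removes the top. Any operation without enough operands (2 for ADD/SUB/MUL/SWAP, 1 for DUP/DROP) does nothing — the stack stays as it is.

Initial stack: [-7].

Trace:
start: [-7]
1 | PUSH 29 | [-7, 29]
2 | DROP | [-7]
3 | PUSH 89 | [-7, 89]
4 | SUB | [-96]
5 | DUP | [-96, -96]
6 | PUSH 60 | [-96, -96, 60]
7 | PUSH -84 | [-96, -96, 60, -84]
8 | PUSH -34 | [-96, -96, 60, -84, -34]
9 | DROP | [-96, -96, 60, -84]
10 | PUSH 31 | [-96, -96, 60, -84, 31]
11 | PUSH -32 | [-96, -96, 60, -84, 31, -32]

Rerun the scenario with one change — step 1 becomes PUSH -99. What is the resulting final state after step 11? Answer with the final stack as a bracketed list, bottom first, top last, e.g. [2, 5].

[-96, -96, 60, -84, 31, -32]

(re-executing from step 1 with the substitution; state before step 1: [-7])
1 | PUSH -99 | [-7, -99]
2 | DROP | [-7]
3 | PUSH 89 | [-7, 89]
4 | SUB | [-96]
5 | DUP | [-96, -96]
6 | PUSH 60 | [-96, -96, 60]
7 | PUSH -84 | [-96, -96, 60, -84]
8 | PUSH -34 | [-96, -96, 60, -84, -34]
9 | DROP | [-96, -96, 60, -84]
10 | PUSH 31 | [-96, -96, 60, -84, 31]
11 | PUSH -32 | [-96, -96, 60, -84, 31, -32]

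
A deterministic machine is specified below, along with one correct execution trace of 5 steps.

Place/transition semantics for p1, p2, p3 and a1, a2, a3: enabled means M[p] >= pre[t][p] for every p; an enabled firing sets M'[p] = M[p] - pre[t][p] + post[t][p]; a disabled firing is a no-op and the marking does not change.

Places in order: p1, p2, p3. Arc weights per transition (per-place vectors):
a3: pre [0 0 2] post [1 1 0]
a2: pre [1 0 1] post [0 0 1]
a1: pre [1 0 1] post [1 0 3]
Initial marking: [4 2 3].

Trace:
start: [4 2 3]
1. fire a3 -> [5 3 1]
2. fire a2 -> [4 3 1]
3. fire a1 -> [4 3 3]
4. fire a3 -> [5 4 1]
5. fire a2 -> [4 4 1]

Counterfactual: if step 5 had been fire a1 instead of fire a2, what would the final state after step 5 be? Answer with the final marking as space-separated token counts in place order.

(re-executing from step 5 with the substitution; state before step 5: [5 4 1])
5. fire a1 -> [5 4 3]

5 4 3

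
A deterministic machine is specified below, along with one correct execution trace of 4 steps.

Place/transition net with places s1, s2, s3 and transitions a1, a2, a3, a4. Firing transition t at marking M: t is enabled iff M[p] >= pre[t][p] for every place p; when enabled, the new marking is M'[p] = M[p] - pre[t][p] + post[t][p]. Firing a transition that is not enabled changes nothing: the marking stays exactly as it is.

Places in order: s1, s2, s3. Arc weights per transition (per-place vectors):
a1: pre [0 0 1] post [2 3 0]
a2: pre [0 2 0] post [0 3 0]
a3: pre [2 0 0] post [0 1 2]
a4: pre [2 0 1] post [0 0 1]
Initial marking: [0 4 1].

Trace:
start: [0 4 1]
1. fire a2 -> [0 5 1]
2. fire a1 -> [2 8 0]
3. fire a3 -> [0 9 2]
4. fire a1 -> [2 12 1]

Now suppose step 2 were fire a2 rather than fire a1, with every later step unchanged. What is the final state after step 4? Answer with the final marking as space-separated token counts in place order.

2 9 0

(re-executing from step 2 with the substitution; state before step 2: [0 5 1])
2. fire a2 -> [0 6 1]
3. fire a3 -> [0 6 1]
4. fire a1 -> [2 9 0]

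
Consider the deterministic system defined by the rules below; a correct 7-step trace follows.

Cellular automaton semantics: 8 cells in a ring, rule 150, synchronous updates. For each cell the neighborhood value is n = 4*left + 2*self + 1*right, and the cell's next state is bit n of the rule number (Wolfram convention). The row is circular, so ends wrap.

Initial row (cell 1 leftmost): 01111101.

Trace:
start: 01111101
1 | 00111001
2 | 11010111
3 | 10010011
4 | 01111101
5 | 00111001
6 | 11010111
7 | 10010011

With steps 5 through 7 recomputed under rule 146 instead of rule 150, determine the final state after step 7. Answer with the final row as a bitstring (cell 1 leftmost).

(re-executing steps 5..7 under rule 146; state before step 5: 01111101)
5 | 00111000
6 | 01010100
7 | 10000010

10000010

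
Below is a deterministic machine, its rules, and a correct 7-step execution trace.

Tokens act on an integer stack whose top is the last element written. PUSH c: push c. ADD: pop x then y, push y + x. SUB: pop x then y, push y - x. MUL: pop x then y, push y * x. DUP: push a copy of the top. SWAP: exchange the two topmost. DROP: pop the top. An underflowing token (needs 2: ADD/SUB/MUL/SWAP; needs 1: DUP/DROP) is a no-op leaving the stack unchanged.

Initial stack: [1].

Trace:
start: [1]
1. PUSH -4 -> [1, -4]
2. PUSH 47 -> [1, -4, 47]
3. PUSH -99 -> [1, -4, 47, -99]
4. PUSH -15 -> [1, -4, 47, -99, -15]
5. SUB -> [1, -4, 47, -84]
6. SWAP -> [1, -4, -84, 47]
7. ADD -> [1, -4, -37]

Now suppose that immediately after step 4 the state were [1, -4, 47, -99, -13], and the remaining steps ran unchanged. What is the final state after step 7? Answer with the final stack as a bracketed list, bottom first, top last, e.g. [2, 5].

[1, -4, -39]

state after step 4 := [1, -4, 47, -99, -13]
5. SUB -> [1, -4, 47, -86]
6. SWAP -> [1, -4, -86, 47]
7. ADD -> [1, -4, -39]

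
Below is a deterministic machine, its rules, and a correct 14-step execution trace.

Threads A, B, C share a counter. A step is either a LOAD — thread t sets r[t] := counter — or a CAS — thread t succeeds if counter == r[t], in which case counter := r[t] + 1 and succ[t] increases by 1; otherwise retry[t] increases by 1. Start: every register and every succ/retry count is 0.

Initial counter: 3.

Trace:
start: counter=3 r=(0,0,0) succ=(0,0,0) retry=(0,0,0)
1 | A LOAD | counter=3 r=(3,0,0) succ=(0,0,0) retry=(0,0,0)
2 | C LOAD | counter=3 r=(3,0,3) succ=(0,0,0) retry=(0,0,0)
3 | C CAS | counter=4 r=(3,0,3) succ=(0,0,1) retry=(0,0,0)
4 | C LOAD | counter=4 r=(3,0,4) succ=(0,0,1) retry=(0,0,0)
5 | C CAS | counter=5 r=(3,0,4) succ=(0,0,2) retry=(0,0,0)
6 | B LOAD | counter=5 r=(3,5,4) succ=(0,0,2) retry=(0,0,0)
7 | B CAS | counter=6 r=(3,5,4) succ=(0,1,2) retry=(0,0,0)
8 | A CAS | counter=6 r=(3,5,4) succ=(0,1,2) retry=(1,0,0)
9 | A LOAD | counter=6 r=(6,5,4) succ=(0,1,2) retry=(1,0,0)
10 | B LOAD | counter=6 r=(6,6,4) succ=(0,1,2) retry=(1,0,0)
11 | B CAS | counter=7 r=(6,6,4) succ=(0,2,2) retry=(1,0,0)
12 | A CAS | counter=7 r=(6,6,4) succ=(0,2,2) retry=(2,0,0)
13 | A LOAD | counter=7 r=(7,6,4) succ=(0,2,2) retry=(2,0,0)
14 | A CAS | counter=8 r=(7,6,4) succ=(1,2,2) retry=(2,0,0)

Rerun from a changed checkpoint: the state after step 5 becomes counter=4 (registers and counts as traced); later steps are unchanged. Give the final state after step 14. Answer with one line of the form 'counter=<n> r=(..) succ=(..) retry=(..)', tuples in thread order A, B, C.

counter=7 r=(6,5,4) succ=(1,2,2) retry=(2,0,0)

state after step 5 := counter=4 r=(3,0,4) succ=(0,0,2) retry=(0,0,0)
6 | B LOAD | counter=4 r=(3,4,4) succ=(0,0,2) retry=(0,0,0)
7 | B CAS | counter=5 r=(3,4,4) succ=(0,1,2) retry=(0,0,0)
8 | A CAS | counter=5 r=(3,4,4) succ=(0,1,2) retry=(1,0,0)
9 | A LOAD | counter=5 r=(5,4,4) succ=(0,1,2) retry=(1,0,0)
10 | B LOAD | counter=5 r=(5,5,4) succ=(0,1,2) retry=(1,0,0)
11 | B CAS | counter=6 r=(5,5,4) succ=(0,2,2) retry=(1,0,0)
12 | A CAS | counter=6 r=(5,5,4) succ=(0,2,2) retry=(2,0,0)
13 | A LOAD | counter=6 r=(6,5,4) succ=(0,2,2) retry=(2,0,0)
14 | A CAS | counter=7 r=(6,5,4) succ=(1,2,2) retry=(2,0,0)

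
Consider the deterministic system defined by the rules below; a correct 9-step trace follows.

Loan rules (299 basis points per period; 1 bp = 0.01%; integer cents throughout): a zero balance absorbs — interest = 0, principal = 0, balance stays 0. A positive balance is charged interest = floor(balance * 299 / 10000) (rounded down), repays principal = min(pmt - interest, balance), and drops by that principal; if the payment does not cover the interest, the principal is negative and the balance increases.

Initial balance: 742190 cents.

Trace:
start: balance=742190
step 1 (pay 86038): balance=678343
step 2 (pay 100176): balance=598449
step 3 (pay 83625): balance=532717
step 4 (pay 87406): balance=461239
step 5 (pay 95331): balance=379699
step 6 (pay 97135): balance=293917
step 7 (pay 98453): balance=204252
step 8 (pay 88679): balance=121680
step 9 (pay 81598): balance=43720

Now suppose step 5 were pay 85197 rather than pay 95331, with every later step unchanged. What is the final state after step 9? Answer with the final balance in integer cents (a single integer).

(re-executing from step 5 with the substitution; state before step 5: balance=461239)
step 5 (pay 85197): balance=389833
step 6 (pay 97135): balance=304354
step 7 (pay 98453): balance=215001
step 8 (pay 88679): balance=132750
step 9 (pay 81598): balance=55121

55121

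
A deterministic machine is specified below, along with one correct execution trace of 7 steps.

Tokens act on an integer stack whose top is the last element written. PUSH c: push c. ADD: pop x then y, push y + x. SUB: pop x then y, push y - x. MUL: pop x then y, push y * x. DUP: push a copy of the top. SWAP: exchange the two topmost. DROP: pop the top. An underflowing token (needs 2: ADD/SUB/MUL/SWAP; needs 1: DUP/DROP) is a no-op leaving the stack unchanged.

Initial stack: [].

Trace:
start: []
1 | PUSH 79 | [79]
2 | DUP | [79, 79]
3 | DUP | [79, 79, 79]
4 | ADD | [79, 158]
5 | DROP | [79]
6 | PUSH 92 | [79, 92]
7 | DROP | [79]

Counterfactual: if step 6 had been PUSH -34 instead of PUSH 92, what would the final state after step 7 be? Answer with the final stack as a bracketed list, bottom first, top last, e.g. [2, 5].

(re-executing from step 6 with the substitution; state before step 6: [79])
6 | PUSH -34 | [79, -34]
7 | DROP | [79]

[79]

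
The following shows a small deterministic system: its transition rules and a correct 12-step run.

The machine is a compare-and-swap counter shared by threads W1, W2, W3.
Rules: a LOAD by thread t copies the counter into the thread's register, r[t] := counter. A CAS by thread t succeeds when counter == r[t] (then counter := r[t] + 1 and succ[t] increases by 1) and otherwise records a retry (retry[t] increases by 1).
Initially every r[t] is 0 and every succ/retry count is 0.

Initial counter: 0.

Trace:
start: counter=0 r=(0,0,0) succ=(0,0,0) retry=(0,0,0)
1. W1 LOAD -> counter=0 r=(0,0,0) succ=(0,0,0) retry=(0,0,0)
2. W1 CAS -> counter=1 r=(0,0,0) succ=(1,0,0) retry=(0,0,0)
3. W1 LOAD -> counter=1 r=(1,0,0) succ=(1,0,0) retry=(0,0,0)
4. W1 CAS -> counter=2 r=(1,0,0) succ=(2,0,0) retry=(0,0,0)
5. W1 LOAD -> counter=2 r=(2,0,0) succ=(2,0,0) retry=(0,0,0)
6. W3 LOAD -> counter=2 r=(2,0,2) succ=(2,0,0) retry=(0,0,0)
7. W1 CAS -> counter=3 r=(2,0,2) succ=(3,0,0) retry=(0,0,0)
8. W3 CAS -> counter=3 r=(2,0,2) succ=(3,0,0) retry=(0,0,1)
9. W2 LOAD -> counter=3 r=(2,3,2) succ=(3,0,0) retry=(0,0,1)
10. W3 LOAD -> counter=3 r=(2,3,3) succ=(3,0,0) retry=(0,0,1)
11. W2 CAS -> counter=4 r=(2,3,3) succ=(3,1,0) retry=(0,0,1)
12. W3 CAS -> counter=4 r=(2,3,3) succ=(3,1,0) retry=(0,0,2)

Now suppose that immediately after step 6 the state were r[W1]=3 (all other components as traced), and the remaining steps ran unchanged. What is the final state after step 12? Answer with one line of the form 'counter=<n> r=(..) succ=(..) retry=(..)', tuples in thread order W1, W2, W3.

state after step 6 := counter=2 r=(3,0,2) succ=(2,0,0) retry=(0,0,0)
7. W1 CAS -> counter=2 r=(3,0,2) succ=(2,0,0) retry=(1,0,0)
8. W3 CAS -> counter=3 r=(3,0,2) succ=(2,0,1) retry=(1,0,0)
9. W2 LOAD -> counter=3 r=(3,3,2) succ=(2,0,1) retry=(1,0,0)
10. W3 LOAD -> counter=3 r=(3,3,3) succ=(2,0,1) retry=(1,0,0)
11. W2 CAS -> counter=4 r=(3,3,3) succ=(2,1,1) retry=(1,0,0)
12. W3 CAS -> counter=4 r=(3,3,3) succ=(2,1,1) retry=(1,0,1)

counter=4 r=(3,3,3) succ=(2,1,1) retry=(1,0,1)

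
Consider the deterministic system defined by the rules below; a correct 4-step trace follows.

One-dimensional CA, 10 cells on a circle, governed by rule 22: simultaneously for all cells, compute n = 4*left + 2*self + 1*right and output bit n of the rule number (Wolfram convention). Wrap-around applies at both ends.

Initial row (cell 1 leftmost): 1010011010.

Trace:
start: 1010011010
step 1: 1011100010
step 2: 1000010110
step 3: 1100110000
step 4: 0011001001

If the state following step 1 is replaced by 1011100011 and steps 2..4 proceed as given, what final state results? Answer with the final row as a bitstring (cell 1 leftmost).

0001000001

state after step 1 := 1011100011
step 2: 0000010100
step 3: 0000110110
step 4: 0001000001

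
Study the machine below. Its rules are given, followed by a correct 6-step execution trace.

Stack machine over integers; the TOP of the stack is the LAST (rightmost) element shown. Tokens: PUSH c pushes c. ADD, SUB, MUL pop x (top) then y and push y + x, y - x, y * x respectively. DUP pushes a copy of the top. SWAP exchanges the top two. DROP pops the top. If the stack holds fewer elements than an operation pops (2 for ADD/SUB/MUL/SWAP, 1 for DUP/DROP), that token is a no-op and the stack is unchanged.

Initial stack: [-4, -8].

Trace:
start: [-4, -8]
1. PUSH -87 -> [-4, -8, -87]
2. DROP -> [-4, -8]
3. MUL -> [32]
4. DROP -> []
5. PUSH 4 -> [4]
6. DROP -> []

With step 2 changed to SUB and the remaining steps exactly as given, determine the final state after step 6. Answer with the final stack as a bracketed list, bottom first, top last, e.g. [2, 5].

[]

(re-executing from step 2 with the substitution; state before step 2: [-4, -8, -87])
2. SUB -> [-4, 79]
3. MUL -> [-316]
4. DROP -> []
5. PUSH 4 -> [4]
6. DROP -> []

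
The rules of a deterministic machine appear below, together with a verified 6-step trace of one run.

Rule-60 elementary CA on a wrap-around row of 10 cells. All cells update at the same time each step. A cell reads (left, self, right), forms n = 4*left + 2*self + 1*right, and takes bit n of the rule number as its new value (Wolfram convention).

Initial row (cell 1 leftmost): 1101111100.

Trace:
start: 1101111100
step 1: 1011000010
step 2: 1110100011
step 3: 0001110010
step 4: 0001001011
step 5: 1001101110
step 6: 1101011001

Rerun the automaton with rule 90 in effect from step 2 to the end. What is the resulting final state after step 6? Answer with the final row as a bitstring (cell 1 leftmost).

1101001101

(re-executing steps 2..6 under rule 90; state before step 2: 1011000010)
step 2: 0011100100
step 3: 0110111010
step 4: 1110101001
step 5: 0010000111
step 6: 1101001101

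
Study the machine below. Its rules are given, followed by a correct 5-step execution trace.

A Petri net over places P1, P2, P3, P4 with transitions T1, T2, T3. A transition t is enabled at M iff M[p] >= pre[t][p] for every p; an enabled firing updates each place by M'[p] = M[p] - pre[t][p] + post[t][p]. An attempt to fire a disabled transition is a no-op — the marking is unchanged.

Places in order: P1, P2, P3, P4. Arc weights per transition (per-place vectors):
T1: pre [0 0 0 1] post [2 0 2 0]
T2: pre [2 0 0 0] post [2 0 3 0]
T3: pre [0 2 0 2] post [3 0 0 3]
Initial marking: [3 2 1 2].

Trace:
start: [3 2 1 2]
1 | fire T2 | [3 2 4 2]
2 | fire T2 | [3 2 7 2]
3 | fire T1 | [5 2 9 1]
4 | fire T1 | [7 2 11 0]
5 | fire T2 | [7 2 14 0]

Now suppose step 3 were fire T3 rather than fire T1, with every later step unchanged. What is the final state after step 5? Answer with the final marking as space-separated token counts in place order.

8 0 12 2

(re-executing from step 3 with the substitution; state before step 3: [3 2 7 2])
3 | fire T3 | [6 0 7 3]
4 | fire T1 | [8 0 9 2]
5 | fire T2 | [8 0 12 2]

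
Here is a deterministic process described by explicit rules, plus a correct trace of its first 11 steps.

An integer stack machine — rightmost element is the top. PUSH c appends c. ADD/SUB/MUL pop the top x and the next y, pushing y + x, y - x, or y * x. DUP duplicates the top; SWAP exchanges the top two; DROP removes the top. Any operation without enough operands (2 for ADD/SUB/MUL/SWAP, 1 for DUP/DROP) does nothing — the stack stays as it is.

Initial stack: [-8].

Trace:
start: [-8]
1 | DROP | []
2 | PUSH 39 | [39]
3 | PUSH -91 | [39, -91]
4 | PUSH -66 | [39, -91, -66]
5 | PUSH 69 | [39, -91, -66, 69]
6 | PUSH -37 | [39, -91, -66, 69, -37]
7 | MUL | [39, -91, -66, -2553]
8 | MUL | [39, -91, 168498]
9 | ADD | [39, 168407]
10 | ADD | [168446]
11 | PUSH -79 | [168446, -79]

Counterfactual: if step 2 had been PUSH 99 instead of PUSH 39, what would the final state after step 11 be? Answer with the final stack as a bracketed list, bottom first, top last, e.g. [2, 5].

(re-executing from step 2 with the substitution; state before step 2: [])
2 | PUSH 99 | [99]
3 | PUSH -91 | [99, -91]
4 | PUSH -66 | [99, -91, -66]
5 | PUSH 69 | [99, -91, -66, 69]
6 | PUSH -37 | [99, -91, -66, 69, -37]
7 | MUL | [99, -91, -66, -2553]
8 | MUL | [99, -91, 168498]
9 | ADD | [99, 168407]
10 | ADD | [168506]
11 | PUSH -79 | [168506, -79]

[168506, -79]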